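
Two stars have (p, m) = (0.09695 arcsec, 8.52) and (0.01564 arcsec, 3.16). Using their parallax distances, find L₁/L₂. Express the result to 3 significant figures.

L₁/L₂ = 0.000187

d₁ = 1/p₁ = 1/0.09695″ = 10.315 pc; d₂ = 1/p₂ = 1/0.01564″ = 63.939 pc.
M₁ = m₁ − 5 log₁₀ d₁ + 5 = 8.52 − 5.0673 + 5 = 8.4527.
M₂ = 3.16 − 9.0288 + 5 = -0.8688.
L₁/L₂ = 10^(0.4(M₂ − M₁)) = 10^(0.4 × (-9.3215)) = 10^(-3.72860) = 0.00018681.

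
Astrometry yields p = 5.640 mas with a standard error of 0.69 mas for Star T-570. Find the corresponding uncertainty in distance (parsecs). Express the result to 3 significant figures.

21.7 pc

d = 1/p, so σ_d = σ_p / p².
σ_d = 0.000690 / (0.005640)² = 0.000690 / 0.00003181 = 21.691 pc.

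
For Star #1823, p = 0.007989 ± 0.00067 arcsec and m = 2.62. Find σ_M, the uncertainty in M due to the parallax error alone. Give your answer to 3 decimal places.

σ_M = 0.182 mag

M = m − 5 log₁₀ d + 5 = m + 5 log₁₀ p + 5, so ∂M/∂p = 5/(p ln 10).
σ_M = (5/ln 10) · (σ_p/p) = 2.1715 × 0.00067/0.007989 = 2.1715 × 0.083865 = 0.18211.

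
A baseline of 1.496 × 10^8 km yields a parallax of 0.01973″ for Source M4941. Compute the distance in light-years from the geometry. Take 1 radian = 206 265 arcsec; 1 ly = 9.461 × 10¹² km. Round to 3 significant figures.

θ = 0.01973″ = 0.01973/206265 = 9.5654 × 10^-8 rad.
d = B/θ = (1.496 × 10^8) / (9.5654 × 10^-8) = 1.5640 × 10^15 km = (1.5640 × 10^15) / (9.461 × 10^12) ly = 165.31 ly.

165 ly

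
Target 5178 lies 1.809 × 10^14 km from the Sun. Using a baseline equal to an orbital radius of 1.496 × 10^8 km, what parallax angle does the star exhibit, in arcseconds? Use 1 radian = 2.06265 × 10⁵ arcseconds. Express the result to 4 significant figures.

0.1706 arcsec

θ ≈ B/d = (1.496 × 10^8) / (1.809 × 10^14) = 8.2698 × 10^-7 rad.
In arcseconds: 8.2698 × 10^-7 × 206265 = 0.17058″.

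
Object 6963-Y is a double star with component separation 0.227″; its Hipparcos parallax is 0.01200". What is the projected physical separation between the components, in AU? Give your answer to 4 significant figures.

18.92 AU

d = 1/p = 1/0.01200″ = 83.333 pc.
At distance d (pc), an angle of θ arcsec spans θ·d AU: s = 0.227 × 83.333 = 18.917 AU.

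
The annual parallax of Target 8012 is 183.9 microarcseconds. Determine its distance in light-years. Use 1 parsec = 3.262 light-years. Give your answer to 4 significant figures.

17740 light years

p = 183.9 microarcseconds = 0.0001839 arcsec.
d = 1/p = 1/0.0001839 = 5437.7 pc.
In light-years: 5437.7 × 3.262 = 17738 ly.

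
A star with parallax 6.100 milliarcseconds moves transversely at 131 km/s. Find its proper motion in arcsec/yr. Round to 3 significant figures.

d = 1/p = 1/0.006100″ = 163.93 pc.
μ = v_t / (4.74 d) = 131 / (4.74 × 163.93) = 131 / 777.03 = 0.16859 ″/yr.

0.169 arcsec/yr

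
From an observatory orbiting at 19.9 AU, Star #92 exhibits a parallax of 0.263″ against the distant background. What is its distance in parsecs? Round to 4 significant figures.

With baseline B (in AU) and parallax p (in arcsec), d = B/p parsecs.
d = 19.9 / 0.263 = 75.665 pc.

75.67 pc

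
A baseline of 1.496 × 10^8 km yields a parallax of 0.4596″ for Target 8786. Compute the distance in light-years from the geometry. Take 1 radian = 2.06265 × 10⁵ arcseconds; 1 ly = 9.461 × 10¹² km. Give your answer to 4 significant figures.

7.096 ly

θ = 0.4596″ = 0.4596/206265 = 2.2282 × 10^-6 rad.
d = B/θ = (1.496 × 10^8) / (2.2282 × 10^-6) = 6.7139 × 10^13 km = (6.7139 × 10^13) / (9.461 × 10^12) ly = 7.0964 ly.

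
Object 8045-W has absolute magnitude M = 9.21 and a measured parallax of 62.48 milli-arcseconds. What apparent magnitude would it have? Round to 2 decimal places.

d = 1/p = 1/0.06248″ = 16.005 pc.
m − M = 5 log₁₀ d − 5 = 5 log₁₀(16.005) − 5 = 6.0213 − 5 = 1.0213.
m = M + (m − M) = 9.21 + 1.0213 = 10.23.

m = 10.23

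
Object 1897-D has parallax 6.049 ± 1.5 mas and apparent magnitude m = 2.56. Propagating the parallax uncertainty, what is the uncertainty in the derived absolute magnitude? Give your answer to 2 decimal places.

σ_M = 0.54 mag

M = m − 5 log₁₀ d + 5 = m + 5 log₁₀ p + 5, so ∂M/∂p = 5/(p ln 10).
σ_M = (5/ln 10) · (σ_p/p) = 2.1715 × 1.5/6.049 = 2.1715 × 0.24797 = 0.53847.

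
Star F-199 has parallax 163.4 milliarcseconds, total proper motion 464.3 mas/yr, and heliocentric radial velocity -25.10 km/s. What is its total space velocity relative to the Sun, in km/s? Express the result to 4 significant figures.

d = 1/p = 1/0.1634″ = 6.12 pc.
μ = 464.3 mas/yr = 0.4643 ″/yr.
v_t = 4.740 μ d = 4.740 × 0.4643 × 6.12 = 13.469 km/s.
v = √(v_r² + v_t²) = √((-25.10)² + 13.469²) = √811.424 = 28.486 km/s.

28.49 km/s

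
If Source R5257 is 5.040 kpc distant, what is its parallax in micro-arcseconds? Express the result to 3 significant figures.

d = 5.040 kpc = 5040 pc.
p = 1/d = 1/5040 = 0.00019841 arcsec.
= 0.00019841 × 10⁶ = 198.41 μas.

198 μas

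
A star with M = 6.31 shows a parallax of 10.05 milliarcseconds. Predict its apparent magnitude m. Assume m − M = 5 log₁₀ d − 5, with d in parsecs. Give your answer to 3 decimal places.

d = 1/p = 1/0.01005″ = 99.502 pc.
m − M = 5 log₁₀ d − 5 = 5 log₁₀(99.502) − 5 = 9.9892 − 5 = 4.9892.
m = M + (m − M) = 6.31 + 4.9892 = 11.299.

m = 11.299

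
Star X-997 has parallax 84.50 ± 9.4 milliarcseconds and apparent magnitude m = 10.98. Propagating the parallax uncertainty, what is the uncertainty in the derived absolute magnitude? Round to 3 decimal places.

M = m − 5 log₁₀ d + 5 = m + 5 log₁₀ p + 5, so ∂M/∂p = 5/(p ln 10).
σ_M = (5/ln 10) · (σ_p/p) = 2.1715 × 9.4/84.50 = 2.1715 × 0.11124 = 0.24156.

σ_M = 0.242 mag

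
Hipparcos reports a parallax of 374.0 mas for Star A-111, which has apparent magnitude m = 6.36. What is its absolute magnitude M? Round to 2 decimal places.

d = 1/p = 1/0.3740″ = 2.6738 pc.
m − M = 5 log₁₀(2.6738) − 5 = 2.1356 − 5 = -2.8644.
M = m − (m − M) = 6.36 − (-2.8644) = 9.22.

M = 9.22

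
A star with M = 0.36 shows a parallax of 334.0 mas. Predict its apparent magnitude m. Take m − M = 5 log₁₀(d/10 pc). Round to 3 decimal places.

d = 1/p = 1/0.3340″ = 2.994 pc.
m − M = 5 log₁₀ d − 5 = 5 log₁₀(2.994) − 5 = 2.3813 − 5 = -2.6187.
m = M + (m − M) = 0.36 + (-2.6187) = -2.259.

m = -2.259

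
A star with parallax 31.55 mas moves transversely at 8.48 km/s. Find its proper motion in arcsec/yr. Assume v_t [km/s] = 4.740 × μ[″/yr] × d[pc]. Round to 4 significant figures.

d = 1/p = 1/0.03155″ = 31.696 pc.
μ = v_t / (4.74 d) = 8.48 / (4.74 × 31.696) = 8.48 / 150.24 = 0.056443 ″/yr.

0.05644 arcsec/yr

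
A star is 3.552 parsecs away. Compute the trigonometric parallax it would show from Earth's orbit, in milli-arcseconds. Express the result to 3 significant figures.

282 mas

p = 1/d = 1/3.552 = 0.28153 arcsec.
= 0.28153 × 1000 = 281.53 mas.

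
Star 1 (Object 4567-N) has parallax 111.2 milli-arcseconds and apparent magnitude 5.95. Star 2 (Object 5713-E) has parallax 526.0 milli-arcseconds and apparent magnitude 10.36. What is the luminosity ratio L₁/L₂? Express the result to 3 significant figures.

d₁ = 1/p₁ = 1/0.1112″ = 8.9928 pc; d₂ = 1/p₂ = 1/0.5260″ = 1.9011 pc.
M₁ = m₁ − 5 log₁₀ d₁ + 5 = 5.95 − 4.7695 + 5 = 6.1805.
M₂ = 10.36 − 1.3950 + 5 = 13.9650.
L₁/L₂ = 10^(0.4(M₂ − M₁)) = 10^(0.4 × 7.7845) = 10^3.11380 = 1299.6.

L₁/L₂ = 1300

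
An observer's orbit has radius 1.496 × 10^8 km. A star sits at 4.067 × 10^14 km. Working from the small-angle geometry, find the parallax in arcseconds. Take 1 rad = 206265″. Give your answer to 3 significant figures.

θ ≈ B/d = (1.496 × 10^8) / (4.067 × 10^14) = 3.6784 × 10^-7 rad.
In arcseconds: 3.6784 × 10^-7 × 206265 = 0.075873″.

0.0759 arcsec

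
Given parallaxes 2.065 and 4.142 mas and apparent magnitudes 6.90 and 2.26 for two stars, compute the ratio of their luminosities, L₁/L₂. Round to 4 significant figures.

L₁/L₂ = 0.05605

d₁ = 1/p₁ = 1/0.002065″ = 484.26 pc; d₂ = 1/p₂ = 1/0.004142″ = 241.43 pc.
M₁ = m₁ − 5 log₁₀ d₁ + 5 = 6.90 − 13.4254 + 5 = -1.5254.
M₂ = 2.26 − 11.9140 + 5 = -4.6540.
L₁/L₂ = 10^(0.4(M₂ − M₁)) = 10^(0.4 × (-3.1286)) = 10^(-1.25144) = 0.056048.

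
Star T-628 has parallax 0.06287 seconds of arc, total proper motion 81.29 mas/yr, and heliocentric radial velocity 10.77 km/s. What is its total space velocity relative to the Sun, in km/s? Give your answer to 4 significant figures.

d = 1/p = 1/0.06287″ = 15.906 pc.
μ = 81.29 mas/yr = 0.08129 ″/yr.
v_t = 4.740 μ d = 4.740 × 0.08129 × 15.906 = 6.1288 km/s.
v = √(v_r² + v_t²) = √(10.77² + 6.1288²) = √153.555 = 12.392 km/s.

12.39 km/s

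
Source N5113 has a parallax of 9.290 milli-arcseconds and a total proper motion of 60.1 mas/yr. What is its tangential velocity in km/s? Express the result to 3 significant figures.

d = 1/p = 1/0.009290″ = 107.64 pc.
μ = 60.1 mas/yr = 0.0601 ″/yr.
v_t = 4.74 × μ × d = 4.74 × 0.0601 × 107.64 = 30.664 km/s.

30.7 km/s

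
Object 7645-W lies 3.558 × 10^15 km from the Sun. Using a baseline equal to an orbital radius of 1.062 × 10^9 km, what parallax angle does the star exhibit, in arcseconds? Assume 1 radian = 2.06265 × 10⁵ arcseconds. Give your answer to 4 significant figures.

θ ≈ B/d = (1.062 × 10^9) / (3.558 × 10^15) = 2.9848 × 10^-7 rad.
In arcseconds: 2.9848 × 10^-7 × 206265 = 0.061566″.

0.06157 arcsec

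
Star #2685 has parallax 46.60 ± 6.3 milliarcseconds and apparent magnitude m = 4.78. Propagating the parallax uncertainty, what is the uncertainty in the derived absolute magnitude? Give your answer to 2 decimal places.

M = m − 5 log₁₀ d + 5 = m + 5 log₁₀ p + 5, so ∂M/∂p = 5/(p ln 10).
σ_M = (5/ln 10) · (σ_p/p) = 2.1715 × 6.3/46.60 = 2.1715 × 0.13519 = 0.29357.

σ_M = 0.29 mag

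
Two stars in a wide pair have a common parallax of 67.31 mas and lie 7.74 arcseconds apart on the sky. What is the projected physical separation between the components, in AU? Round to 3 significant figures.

d = 1/p = 1/0.06731″ = 14.857 pc.
At distance d (pc), an angle of θ arcsec spans θ·d AU: s = 7.74 × 14.857 = 114.99 AU.

115 AU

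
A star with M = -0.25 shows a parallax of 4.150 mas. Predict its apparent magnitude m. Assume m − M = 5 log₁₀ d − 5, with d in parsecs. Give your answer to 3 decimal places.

d = 1/p = 1/0.004150″ = 240.96 pc.
m − M = 5 log₁₀ d − 5 = 5 log₁₀(240.96) − 5 = 11.9097 − 5 = 6.9097.
m = M + (m − M) = -0.25 + 6.9097 = 6.660.

m = 6.660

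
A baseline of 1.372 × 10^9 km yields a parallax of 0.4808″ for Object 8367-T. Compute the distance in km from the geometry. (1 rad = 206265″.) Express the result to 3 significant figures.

5.89 × 10^14 km

θ = 0.4808″ = 0.4808/206265 = 2.3310 × 10^-6 rad.
d = B/θ = (1.372 × 10^9) / (2.3310 × 10^-6) = 5.8859 × 10^14 km.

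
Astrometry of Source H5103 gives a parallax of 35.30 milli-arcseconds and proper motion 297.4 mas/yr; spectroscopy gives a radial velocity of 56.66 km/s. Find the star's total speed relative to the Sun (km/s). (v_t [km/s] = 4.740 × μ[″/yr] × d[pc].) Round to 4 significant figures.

d = 1/p = 1/0.03530″ = 28.329 pc.
μ = 297.4 mas/yr = 0.2974 ″/yr.
v_t = 4.740 μ d = 4.740 × 0.2974 × 28.329 = 39.935 km/s.
v = √(v_r² + v_t²) = √(56.66² + 39.935²) = √4805.16 = 69.319 km/s.

69.32 km/s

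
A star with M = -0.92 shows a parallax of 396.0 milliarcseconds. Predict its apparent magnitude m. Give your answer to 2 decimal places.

m = -3.91

d = 1/p = 1/0.3960″ = 2.5253 pc.
m − M = 5 log₁₀ d − 5 = 5 log₁₀(2.5253) − 5 = 2.0116 − 5 = -2.9884.
m = M + (m − M) = -0.92 + (-2.9884) = -3.91.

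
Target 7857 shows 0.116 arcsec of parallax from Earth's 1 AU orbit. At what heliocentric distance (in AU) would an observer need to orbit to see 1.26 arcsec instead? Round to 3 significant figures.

Parallax scales linearly with baseline: p ∝ B, so B = p_target / p_Earth × 1 AU.
B = 1.26 / 0.116 = 10.862 AU.

10.9 AU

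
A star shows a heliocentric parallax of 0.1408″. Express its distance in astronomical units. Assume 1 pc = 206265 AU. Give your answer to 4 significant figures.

d = 1/p = 1/0.1408 = 7.1023 pc.
In AU: 7.1023 × 206265 = 1.4650 × 10^6 AU.

1.465 × 10^6 AU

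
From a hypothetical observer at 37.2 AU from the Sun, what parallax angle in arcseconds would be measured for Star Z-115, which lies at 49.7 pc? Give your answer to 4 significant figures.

p (arcsec) = B (AU) / d (pc).
p = 37.2 / 49.7 = 0.74849 arcsec.

0.7485 arcsec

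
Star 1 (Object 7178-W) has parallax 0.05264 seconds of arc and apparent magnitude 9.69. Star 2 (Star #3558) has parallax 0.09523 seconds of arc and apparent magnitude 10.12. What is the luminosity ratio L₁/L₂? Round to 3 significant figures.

d₁ = 1/p₁ = 1/0.05264″ = 18.997 pc; d₂ = 1/p₂ = 1/0.09523″ = 10.501 pc.
M₁ = m₁ − 5 log₁₀ d₁ + 5 = 9.69 − 6.3934 + 5 = 8.2966.
M₂ = 10.12 − 5.1062 + 5 = 10.0138.
L₁/L₂ = 10^(0.4(M₂ − M₁)) = 10^(0.4 × 1.7172) = 10^0.68688 = 4.8627.

L₁/L₂ = 4.86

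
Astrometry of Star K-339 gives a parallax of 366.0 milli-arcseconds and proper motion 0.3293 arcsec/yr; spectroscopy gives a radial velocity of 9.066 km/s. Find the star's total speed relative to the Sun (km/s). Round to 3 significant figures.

10.0 km/s

d = 1/p = 1/0.3660″ = 2.7322 pc.
v_t = 4.740 μ d = 4.740 × 0.3293 × 2.7322 = 4.2646 km/s.
v = √(v_r² + v_t²) = √(9.066² + 4.2646²) = √100.379 = 10.019 km/s.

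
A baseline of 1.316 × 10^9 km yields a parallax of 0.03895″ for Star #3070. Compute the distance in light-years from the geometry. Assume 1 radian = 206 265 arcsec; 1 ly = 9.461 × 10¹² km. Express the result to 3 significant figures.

737 ly

θ = 0.03895″ = 0.03895/206265 = 1.8883 × 10^-7 rad.
d = B/θ = (1.316 × 10^9) / (1.8883 × 10^-7) = 6.9692 × 10^15 km = (6.9692 × 10^15) / (9.461 × 10^12) ly = 736.62 ly.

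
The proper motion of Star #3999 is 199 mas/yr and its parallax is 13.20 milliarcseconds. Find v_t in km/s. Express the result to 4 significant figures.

71.46 km/s

d = 1/p = 1/0.01320″ = 75.758 pc.
μ = 199 mas/yr = 0.199 ″/yr.
v_t = 4.74 × μ × d = 4.74 × 0.199 × 75.758 = 71.459 km/s.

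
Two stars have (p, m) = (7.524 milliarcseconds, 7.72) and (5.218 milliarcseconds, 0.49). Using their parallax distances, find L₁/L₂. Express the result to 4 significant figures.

L₁/L₂ = 0.0006168

d₁ = 1/p₁ = 1/0.007524″ = 132.91 pc; d₂ = 1/p₂ = 1/0.005218″ = 191.64 pc.
M₁ = m₁ − 5 log₁₀ d₁ + 5 = 7.72 − 10.6178 + 5 = 2.1022.
M₂ = 0.49 − 11.4124 + 5 = -5.9224.
L₁/L₂ = 10^(0.4(M₂ − M₁)) = 10^(0.4 × (-8.0246)) = 10^(-3.20984) = 0.00061682.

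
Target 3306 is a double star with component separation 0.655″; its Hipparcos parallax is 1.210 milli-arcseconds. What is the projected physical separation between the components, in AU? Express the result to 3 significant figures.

d = 1/p = 1/0.001210″ = 826.45 pc.
At distance d (pc), an angle of θ arcsec spans θ·d AU: s = 0.655 × 826.45 = 541.32 AU.

541 AU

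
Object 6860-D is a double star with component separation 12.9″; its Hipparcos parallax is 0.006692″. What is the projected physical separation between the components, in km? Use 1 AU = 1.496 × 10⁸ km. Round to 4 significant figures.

d = 1/p = 1/0.006692″ = 149.43 pc.
At distance d (pc), an angle of θ arcsec spans θ·d AU: s = 12.9 × 149.43 = 1927.6 AU.
= 1927.6 × 1.496 × 10⁸ km = 2.8837 × 10^11 km.

2.884 × 10^11 km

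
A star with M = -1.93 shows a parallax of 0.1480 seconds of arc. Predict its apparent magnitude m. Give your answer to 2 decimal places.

m = -2.78

d = 1/p = 1/0.1480″ = 6.7568 pc.
m − M = 5 log₁₀ d − 5 = 5 log₁₀(6.7568) − 5 = 4.1487 − 5 = -0.8513.
m = M + (m − M) = -1.93 + (-0.8513) = -2.78.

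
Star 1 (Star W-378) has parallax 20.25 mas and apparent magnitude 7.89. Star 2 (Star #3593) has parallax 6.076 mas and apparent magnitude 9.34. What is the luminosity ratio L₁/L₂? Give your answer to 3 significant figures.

L₁/L₂ = 0.342

d₁ = 1/p₁ = 1/0.02025″ = 49.383 pc; d₂ = 1/p₂ = 1/0.006076″ = 164.58 pc.
M₁ = m₁ − 5 log₁₀ d₁ + 5 = 7.89 − 8.4679 + 5 = 4.4221.
M₂ = 9.34 − 11.0819 + 5 = 3.2581.
L₁/L₂ = 10^(0.4(M₂ − M₁)) = 10^(0.4 × (-1.1640)) = 10^(-0.46560) = 0.34229.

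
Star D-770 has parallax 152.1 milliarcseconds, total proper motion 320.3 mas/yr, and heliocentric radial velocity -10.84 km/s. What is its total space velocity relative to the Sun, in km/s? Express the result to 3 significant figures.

14.7 km/s

d = 1/p = 1/0.1521″ = 6.5746 pc.
μ = 320.3 mas/yr = 0.3203 ″/yr.
v_t = 4.740 μ d = 4.740 × 0.3203 × 6.5746 = 9.9817 km/s.
v = √(v_r² + v_t²) = √((-10.84)² + 9.9817²) = √217.14 = 14.736 km/s.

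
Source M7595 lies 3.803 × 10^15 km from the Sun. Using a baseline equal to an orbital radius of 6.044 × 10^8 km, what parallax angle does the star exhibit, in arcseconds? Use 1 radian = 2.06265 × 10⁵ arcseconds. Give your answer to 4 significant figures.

0.03278 arcsec

θ ≈ B/d = (6.044 × 10^8) / (3.803 × 10^15) = 1.5893 × 10^-7 rad.
In arcseconds: 1.5893 × 10^-7 × 206265 = 0.032782″.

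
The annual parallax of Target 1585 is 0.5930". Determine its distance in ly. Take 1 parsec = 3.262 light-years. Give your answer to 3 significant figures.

5.50 ly

d = 1/p = 1/0.5930 = 1.6863 pc.
In light-years: 1.6863 × 3.262 = 5.5007 ly.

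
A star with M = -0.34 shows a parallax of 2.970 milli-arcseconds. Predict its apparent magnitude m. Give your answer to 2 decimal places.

d = 1/p = 1/0.002970″ = 336.7 pc.
m − M = 5 log₁₀ d − 5 = 5 log₁₀(336.7) − 5 = 12.6362 − 5 = 7.6362.
m = M + (m − M) = -0.34 + 7.6362 = 7.30.

m = 7.30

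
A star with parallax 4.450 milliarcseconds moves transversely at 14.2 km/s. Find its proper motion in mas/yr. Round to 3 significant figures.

13.3 mas/yr

d = 1/p = 1/0.004450″ = 224.72 pc.
μ = v_t / (4.74 d) = 14.2 / (4.74 × 224.72) = 14.2 / 1065.2 = 0.013331 ″/yr = 13.331 mas/yr.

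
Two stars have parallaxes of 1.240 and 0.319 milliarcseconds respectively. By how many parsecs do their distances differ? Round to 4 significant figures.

2328 pc

d_A = 1/0.001240″ = 806.45 pc; d_B = 1/0.0003190″ = 3134.8 pc.
|d_B − d_A| = |3134.8 − 806.45| = 2328.4 pc.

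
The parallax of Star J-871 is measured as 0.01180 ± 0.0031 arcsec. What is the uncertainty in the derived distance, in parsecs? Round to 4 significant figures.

d = 1/p, so σ_d = σ_p / p².
σ_d = 0.00310 / (0.01180)² = 0.00310 / 0.00013924 = 22.264 pc.

22.26 pc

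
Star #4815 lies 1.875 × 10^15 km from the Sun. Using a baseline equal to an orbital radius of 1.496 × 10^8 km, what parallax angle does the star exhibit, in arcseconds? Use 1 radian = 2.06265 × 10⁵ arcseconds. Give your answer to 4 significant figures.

0.01646 arcsec

θ ≈ B/d = (1.496 × 10^8) / (1.875 × 10^15) = 7.9787 × 10^-8 rad.
In arcseconds: 7.9787 × 10^-8 × 206265 = 0.016457″.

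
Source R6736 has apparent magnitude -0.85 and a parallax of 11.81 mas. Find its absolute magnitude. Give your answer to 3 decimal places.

M = -5.489

d = 1/p = 1/0.01181″ = 84.674 pc.
m − M = 5 log₁₀(84.674) − 5 = 9.6388 − 5 = 4.6388.
M = m − (m − M) = -0.85 − 4.6388 = -5.489.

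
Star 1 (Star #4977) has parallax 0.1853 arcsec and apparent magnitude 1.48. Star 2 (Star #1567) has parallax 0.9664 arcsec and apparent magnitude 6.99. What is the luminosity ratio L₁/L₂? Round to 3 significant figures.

d₁ = 1/p₁ = 1/0.1853″ = 5.3967 pc; d₂ = 1/p₂ = 1/0.9664″ = 1.0348 pc.
M₁ = m₁ − 5 log₁₀ d₁ + 5 = 1.48 − 3.6606 + 5 = 2.8194.
M₂ = 6.99 − 0.0743 + 5 = 11.9157.
L₁/L₂ = 10^(0.4(M₂ − M₁)) = 10^(0.4 × 9.0963) = 10^3.63852 = 4350.3.

L₁/L₂ = 4350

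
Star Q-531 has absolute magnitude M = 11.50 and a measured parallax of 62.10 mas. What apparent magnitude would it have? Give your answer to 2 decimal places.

m = 12.53

d = 1/p = 1/0.06210″ = 16.103 pc.
m − M = 5 log₁₀ d − 5 = 5 log₁₀(16.103) − 5 = 6.0345 − 5 = 1.0345.
m = M + (m − M) = 11.50 + 1.0345 = 12.53.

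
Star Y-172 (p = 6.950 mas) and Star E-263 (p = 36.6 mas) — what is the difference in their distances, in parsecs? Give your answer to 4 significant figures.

116.6 pc

d_A = 1/0.006950″ = 143.88 pc; d_B = 1/0.03660″ = 27.322 pc.
|d_B − d_A| = |27.322 − 143.88| = 116.56 pc.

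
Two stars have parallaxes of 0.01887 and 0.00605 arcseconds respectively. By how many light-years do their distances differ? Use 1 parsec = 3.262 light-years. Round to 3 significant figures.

d_A = 1/0.01887″ = 52.994 pc; d_B = 1/0.006050″ = 165.29 pc.
|d_B − d_A| = |165.29 − 52.994| = 112.3 pc = 112.3 × 3.262 ly = 366.32 ly.

366 ly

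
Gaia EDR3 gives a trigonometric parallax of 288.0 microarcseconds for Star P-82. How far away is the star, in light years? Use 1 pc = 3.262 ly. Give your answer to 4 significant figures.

11330 light years

p = 288.0 microarcseconds = 0.0002880 arcsec.
d = 1/p = 1/0.0002880 = 3472.2 pc.
In light-years: 3472.2 × 3.262 = 11326 ly.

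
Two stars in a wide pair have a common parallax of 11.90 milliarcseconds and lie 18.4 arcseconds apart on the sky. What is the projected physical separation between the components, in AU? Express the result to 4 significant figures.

d = 1/p = 1/0.01190″ = 84.034 pc.
At distance d (pc), an angle of θ arcsec spans θ·d AU: s = 18.4 × 84.034 = 1546.2 AU.

1546 AU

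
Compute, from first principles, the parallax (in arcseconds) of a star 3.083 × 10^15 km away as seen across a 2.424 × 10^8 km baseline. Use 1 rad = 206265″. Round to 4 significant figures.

0.01622 arcsec

θ ≈ B/d = (2.424 × 10^8) / (3.083 × 10^15) = 7.8625 × 10^-8 rad.
In arcseconds: 7.8625 × 10^-8 × 206265 = 0.016218″.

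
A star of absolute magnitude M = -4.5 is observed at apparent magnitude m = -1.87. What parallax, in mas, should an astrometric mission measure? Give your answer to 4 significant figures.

29.79 mas

m − M = -1.87 − (-4.5) = 2.63.
d = 10^((m−M)/5 + 1) = 10^1.526 = 33.574 pc.
p = 1/d = 1/33.574 = 0.029785 arcsec = 29.785 mas.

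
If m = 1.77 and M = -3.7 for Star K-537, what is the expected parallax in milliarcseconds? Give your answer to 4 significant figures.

m − M = 1.77 − (-3.7) = 5.47.
d = 10^((m−M)/5 + 1) = 10^2.094 = 124.17 pc.
p = 1/d = 1/124.17 = 0.0080535 arcsec = 8.0535 mas.

8.054 mas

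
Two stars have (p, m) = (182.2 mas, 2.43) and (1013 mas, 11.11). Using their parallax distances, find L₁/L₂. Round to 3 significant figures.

L₁/L₂ = 91600

d₁ = 1/p₁ = 1/0.1822″ = 5.4885 pc; d₂ = 1/p₂ = 1/1.013″ = 0.98717 pc.
M₁ = m₁ − 5 log₁₀ d₁ + 5 = 2.43 − 3.6973 + 5 = 3.7327.
M₂ = 11.11 − (-0.0280) + 5 = 16.1380.
L₁/L₂ = 10^(0.4(M₂ − M₁)) = 10^(0.4 × 12.4053) = 10^4.96212 = 91647.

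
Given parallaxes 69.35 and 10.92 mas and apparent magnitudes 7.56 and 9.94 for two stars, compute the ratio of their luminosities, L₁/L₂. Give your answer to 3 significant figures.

L₁/L₂ = 0.222

d₁ = 1/p₁ = 1/0.06935″ = 14.42 pc; d₂ = 1/p₂ = 1/0.01092″ = 91.575 pc.
M₁ = m₁ − 5 log₁₀ d₁ + 5 = 7.56 − 5.7948 + 5 = 6.7652.
M₂ = 9.94 − 9.8089 + 5 = 5.1311.
L₁/L₂ = 10^(0.4(M₂ − M₁)) = 10^(0.4 × (-1.6341)) = 10^(-0.65364) = 0.222.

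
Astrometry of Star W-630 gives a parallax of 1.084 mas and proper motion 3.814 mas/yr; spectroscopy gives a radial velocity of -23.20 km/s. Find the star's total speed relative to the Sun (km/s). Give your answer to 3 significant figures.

d = 1/p = 1/0.001084″ = 922.51 pc.
μ = 3.814 mas/yr = 0.003814 ″/yr.
v_t = 4.740 μ d = 4.740 × 0.003814 × 922.51 = 16.677 km/s.
v = √(v_r² + v_t²) = √((-23.20)² + 16.677²) = √816.362 = 28.572 km/s.

28.6 km/s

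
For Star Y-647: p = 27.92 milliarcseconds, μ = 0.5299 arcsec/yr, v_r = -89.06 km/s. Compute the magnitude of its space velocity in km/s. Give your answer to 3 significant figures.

d = 1/p = 1/0.02792″ = 35.817 pc.
v_t = 4.740 μ d = 4.740 × 0.5299 × 35.817 = 89.962 km/s.
v = √(v_r² + v_t²) = √((-89.06)² + 89.962²) = √16024.8 = 126.59 km/s.

127 km/s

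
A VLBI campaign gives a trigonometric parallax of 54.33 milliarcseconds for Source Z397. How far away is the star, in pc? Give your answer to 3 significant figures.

18.4 pc

p = 54.33 milliarcseconds = 0.05433 arcsec.
d = 1/p = 1/0.05433 = 18.406 pc.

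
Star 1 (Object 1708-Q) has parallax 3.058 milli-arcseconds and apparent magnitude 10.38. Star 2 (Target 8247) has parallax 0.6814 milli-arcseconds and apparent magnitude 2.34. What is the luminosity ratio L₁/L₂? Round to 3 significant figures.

L₁/L₂ = 3.02 × 10^-5

d₁ = 1/p₁ = 1/0.003058″ = 327.01 pc; d₂ = 1/p₂ = 1/0.0006814″ = 1467.6 pc.
M₁ = m₁ − 5 log₁₀ d₁ + 5 = 10.38 − 12.5728 + 5 = 2.8072.
M₂ = 2.34 − 15.8330 + 5 = -8.4930.
L₁/L₂ = 10^(0.4(M₂ − M₁)) = 10^(0.4 × (-11.3002)) = 10^(-4.52008) = 0.000030194.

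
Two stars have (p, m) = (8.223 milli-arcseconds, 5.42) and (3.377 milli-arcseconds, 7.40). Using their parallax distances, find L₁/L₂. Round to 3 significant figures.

L₁/L₂ = 1.04

d₁ = 1/p₁ = 1/0.008223″ = 121.61 pc; d₂ = 1/p₂ = 1/0.003377″ = 296.12 pc.
M₁ = m₁ − 5 log₁₀ d₁ + 5 = 5.42 − 10.4248 + 5 = -0.0048.
M₂ = 7.40 − 12.3573 + 5 = 0.0427.
L₁/L₂ = 10^(0.4(M₂ − M₁)) = 10^(0.4 × 0.0475) = 10^0.01900 = 1.0447.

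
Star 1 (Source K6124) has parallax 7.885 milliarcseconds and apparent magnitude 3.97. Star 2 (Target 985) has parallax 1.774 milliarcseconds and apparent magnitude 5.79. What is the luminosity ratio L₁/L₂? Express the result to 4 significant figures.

L₁/L₂ = 0.2706

d₁ = 1/p₁ = 1/0.007885″ = 126.82 pc; d₂ = 1/p₂ = 1/0.001774″ = 563.7 pc.
M₁ = m₁ − 5 log₁₀ d₁ + 5 = 3.97 − 10.5159 + 5 = -1.5459.
M₂ = 5.79 − 13.7552 + 5 = -2.9652.
L₁/L₂ = 10^(0.4(M₂ − M₁)) = 10^(0.4 × (-1.4193)) = 10^(-0.56772) = 0.27057.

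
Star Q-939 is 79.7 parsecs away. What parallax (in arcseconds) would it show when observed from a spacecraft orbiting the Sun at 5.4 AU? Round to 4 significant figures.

0.06775 arcsec

p (arcsec) = B (AU) / d (pc).
p = 5.4 / 79.7 = 0.067754 arcsec.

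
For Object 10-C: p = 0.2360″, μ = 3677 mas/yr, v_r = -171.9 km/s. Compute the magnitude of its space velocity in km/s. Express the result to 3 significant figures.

187 km/s

d = 1/p = 1/0.2360″ = 4.2373 pc.
μ = 3677 mas/yr = 3.677 ″/yr.
v_t = 4.740 μ d = 4.740 × 3.677 × 4.2373 = 73.852 km/s.
v = √(v_r² + v_t²) = √((-171.9)² + 73.852²) = √35003.7 = 187.09 km/s.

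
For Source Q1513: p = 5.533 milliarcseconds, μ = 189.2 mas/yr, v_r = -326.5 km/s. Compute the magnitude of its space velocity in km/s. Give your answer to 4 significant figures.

364.5 km/s

d = 1/p = 1/0.005533″ = 180.73 pc.
μ = 189.2 mas/yr = 0.1892 ″/yr.
v_t = 4.740 μ d = 4.740 × 0.1892 × 180.73 = 162.08 km/s.
v = √(v_r² + v_t²) = √((-326.5)² + 162.08²) = √132872 = 364.52 km/s.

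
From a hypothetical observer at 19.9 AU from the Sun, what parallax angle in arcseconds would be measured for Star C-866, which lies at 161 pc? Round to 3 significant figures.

p (arcsec) = B (AU) / d (pc).
p = 19.9 / 161 = 0.1236 arcsec.

0.124 arcsec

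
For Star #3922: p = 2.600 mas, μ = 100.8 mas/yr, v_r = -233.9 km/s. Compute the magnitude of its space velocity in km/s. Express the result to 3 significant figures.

297 km/s

d = 1/p = 1/0.002600″ = 384.62 pc.
μ = 100.8 mas/yr = 0.1008 ″/yr.
v_t = 4.740 μ d = 4.740 × 0.1008 × 384.62 = 183.77 km/s.
v = √(v_r² + v_t²) = √((-233.9)² + 183.77²) = √88480.6 = 297.46 km/s.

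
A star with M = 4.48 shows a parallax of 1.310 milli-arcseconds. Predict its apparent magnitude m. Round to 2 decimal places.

m = 13.89

d = 1/p = 1/0.001310″ = 763.36 pc.
m − M = 5 log₁₀ d − 5 = 5 log₁₀(763.36) − 5 = 14.4136 − 5 = 9.4136.
m = M + (m − M) = 4.48 + 9.4136 = 13.89.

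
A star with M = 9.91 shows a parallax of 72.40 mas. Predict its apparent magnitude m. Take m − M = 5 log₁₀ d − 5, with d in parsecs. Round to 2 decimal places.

d = 1/p = 1/0.07240″ = 13.812 pc.
m − M = 5 log₁₀ d − 5 = 5 log₁₀(13.812) − 5 = 5.7013 − 5 = 0.7013.
m = M + (m − M) = 9.91 + 0.7013 = 10.61.

m = 10.61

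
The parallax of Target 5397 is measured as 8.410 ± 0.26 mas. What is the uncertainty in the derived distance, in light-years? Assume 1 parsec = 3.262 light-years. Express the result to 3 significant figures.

d = 1/p, so σ_d = σ_p / p².
σ_d = 0.000260 / (0.008410)² = 0.000260 / 0.000070728 = 3.6761 pc = 3.6761 × 3.262 ly = 11.991 ly.

12.0 ly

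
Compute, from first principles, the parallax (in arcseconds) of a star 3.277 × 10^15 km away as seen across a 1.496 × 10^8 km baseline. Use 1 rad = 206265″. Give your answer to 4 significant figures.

θ ≈ B/d = (1.496 × 10^8) / (3.277 × 10^15) = 4.5652 × 10^-8 rad.
In arcseconds: 4.5652 × 10^-8 × 206265 = 0.0094164″.

0.009416 arcsec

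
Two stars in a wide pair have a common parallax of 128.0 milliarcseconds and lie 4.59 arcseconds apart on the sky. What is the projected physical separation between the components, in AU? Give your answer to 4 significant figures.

35.86 AU

d = 1/p = 1/0.1280″ = 7.8125 pc.
At distance d (pc), an angle of θ arcsec spans θ·d AU: s = 4.59 × 7.8125 = 35.859 AU.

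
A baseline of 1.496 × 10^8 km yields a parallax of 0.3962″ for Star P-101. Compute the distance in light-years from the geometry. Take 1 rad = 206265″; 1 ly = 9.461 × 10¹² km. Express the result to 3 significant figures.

8.23 ly

θ = 0.3962″ = 0.3962/206265 = 1.9208 × 10^-6 rad.
d = B/θ = (1.496 × 10^8) / (1.9208 × 10^-6) = 7.7884 × 10^13 km = (7.7884 × 10^13) / (9.461 × 10^12) ly = 8.2321 ly.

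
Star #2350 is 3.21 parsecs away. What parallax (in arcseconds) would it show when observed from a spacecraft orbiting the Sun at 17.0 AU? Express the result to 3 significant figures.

p (arcsec) = B (AU) / d (pc).
p = 17.0 / 3.21 = 5.296 arcsec.

5.30 arcsec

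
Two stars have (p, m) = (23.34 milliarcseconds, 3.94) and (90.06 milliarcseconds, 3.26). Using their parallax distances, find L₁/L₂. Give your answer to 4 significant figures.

L₁/L₂ = 7.959

d₁ = 1/p₁ = 1/0.02334″ = 42.845 pc; d₂ = 1/p₂ = 1/0.09006″ = 11.104 pc.
M₁ = m₁ − 5 log₁₀ d₁ + 5 = 3.94 − 8.1595 + 5 = 0.7805.
M₂ = 3.26 − 5.2274 + 5 = 3.0326.
L₁/L₂ = 10^(0.4(M₂ − M₁)) = 10^(0.4 × 2.2521) = 10^0.90084 = 7.9587.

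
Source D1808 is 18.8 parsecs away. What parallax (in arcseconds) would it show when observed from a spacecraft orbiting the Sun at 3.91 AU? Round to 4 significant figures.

p (arcsec) = B (AU) / d (pc).
p = 3.91 / 18.8 = 0.20798 arcsec.

0.2080 arcsec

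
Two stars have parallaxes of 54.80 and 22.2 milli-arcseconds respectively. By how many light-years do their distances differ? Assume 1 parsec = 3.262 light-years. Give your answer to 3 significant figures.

87.4 ly

d_A = 1/0.05480″ = 18.248 pc; d_B = 1/0.02220″ = 45.045 pc.
|d_B − d_A| = |45.045 − 18.248| = 26.797 pc = 26.797 × 3.262 ly = 87.412 ly.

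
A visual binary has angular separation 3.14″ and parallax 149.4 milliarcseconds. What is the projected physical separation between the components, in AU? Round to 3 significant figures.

21.0 AU

d = 1/p = 1/0.1494″ = 6.6934 pc.
At distance d (pc), an angle of θ arcsec spans θ·d AU: s = 3.14 × 6.6934 = 21.017 AU.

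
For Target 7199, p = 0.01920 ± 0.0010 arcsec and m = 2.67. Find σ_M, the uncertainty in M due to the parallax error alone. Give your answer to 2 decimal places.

σ_M = 0.11 mag

M = m − 5 log₁₀ d + 5 = m + 5 log₁₀ p + 5, so ∂M/∂p = 5/(p ln 10).
σ_M = (5/ln 10) · (σ_p/p) = 2.1715 × 0.0010/0.01920 = 2.1715 × 0.052083 = 0.1131.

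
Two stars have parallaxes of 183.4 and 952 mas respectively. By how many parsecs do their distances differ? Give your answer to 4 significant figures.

4.402 pc

d_A = 1/0.1834″ = 5.4526 pc; d_B = 1/0.9520″ = 1.0504 pc.
|d_B − d_A| = |1.0504 − 5.4526| = 4.4022 pc.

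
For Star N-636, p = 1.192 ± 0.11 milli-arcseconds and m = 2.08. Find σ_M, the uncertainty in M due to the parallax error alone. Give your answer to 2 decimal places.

σ_M = 0.20 mag

M = m − 5 log₁₀ d + 5 = m + 5 log₁₀ p + 5, so ∂M/∂p = 5/(p ln 10).
σ_M = (5/ln 10) · (σ_p/p) = 2.1715 × 0.11/1.192 = 2.1715 × 0.092282 = 0.20039.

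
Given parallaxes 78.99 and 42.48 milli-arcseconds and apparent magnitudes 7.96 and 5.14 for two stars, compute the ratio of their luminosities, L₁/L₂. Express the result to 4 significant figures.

d₁ = 1/p₁ = 1/0.07899″ = 12.66 pc; d₂ = 1/p₂ = 1/0.04248″ = 23.54 pc.
M₁ = m₁ − 5 log₁₀ d₁ + 5 = 7.96 − 5.5122 + 5 = 7.4478.
M₂ = 5.14 − 6.8590 + 5 = 3.2810.
L₁/L₂ = 10^(0.4(M₂ − M₁)) = 10^(0.4 × (-4.1668)) = 10^(-1.66672) = 0.021542.

L₁/L₂ = 0.02154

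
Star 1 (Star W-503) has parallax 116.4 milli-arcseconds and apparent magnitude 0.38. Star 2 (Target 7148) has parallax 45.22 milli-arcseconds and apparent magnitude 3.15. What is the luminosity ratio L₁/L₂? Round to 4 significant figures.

L₁/L₂ = 1.935

d₁ = 1/p₁ = 1/0.1164″ = 8.5911 pc; d₂ = 1/p₂ = 1/0.04522″ = 22.114 pc.
M₁ = m₁ − 5 log₁₀ d₁ + 5 = 0.38 − 4.6702 + 5 = 0.7098.
M₂ = 3.15 − 6.7233 + 5 = 1.4267.
L₁/L₂ = 10^(0.4(M₂ − M₁)) = 10^(0.4 × 0.7169) = 10^0.28676 = 1.9354.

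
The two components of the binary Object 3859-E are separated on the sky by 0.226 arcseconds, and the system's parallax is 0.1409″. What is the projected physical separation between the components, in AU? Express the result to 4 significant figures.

1.604 AU

d = 1/p = 1/0.1409″ = 7.0972 pc.
At distance d (pc), an angle of θ arcsec spans θ·d AU: s = 0.226 × 7.0972 = 1.604 AU.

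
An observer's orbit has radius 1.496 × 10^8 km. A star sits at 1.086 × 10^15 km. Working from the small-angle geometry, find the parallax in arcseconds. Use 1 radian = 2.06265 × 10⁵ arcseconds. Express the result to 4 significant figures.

0.02841 arcsec

θ ≈ B/d = (1.496 × 10^8) / (1.086 × 10^15) = 1.3775 × 10^-7 rad.
In arcseconds: 1.3775 × 10^-7 × 206265 = 0.028413″.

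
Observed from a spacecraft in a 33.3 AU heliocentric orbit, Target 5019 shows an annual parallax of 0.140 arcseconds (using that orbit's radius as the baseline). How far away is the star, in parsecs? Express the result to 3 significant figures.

238 pc

With baseline B (in AU) and parallax p (in arcsec), d = B/p parsecs.
d = 33.3 / 0.140 = 237.86 pc.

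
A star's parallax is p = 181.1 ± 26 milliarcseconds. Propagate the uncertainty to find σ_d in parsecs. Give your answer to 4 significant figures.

d = 1/p, so σ_d = σ_p / p².
σ_d = 0.0260 / (0.1811)² = 0.0260 / 0.032797 = 0.79276 pc.

0.7928 pc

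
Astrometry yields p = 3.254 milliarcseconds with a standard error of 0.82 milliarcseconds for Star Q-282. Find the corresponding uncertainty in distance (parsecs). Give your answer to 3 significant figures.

d = 1/p, so σ_d = σ_p / p².
σ_d = 0.000820 / (0.003254)² = 0.000820 / 0.000010589 = 77.439 pc.

77.4 pc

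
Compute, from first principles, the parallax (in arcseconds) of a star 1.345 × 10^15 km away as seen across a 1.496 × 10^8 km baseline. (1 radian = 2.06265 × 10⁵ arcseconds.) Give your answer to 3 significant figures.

θ ≈ B/d = (1.496 × 10^8) / (1.345 × 10^15) = 1.1123 × 10^-7 rad.
In arcseconds: 1.1123 × 10^-7 × 206265 = 0.022943″.

0.0229 arcsec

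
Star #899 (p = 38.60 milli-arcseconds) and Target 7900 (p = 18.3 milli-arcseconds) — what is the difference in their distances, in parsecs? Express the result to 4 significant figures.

28.74 pc

d_A = 1/0.03860″ = 25.907 pc; d_B = 1/0.01830″ = 54.645 pc.
|d_B − d_A| = |54.645 − 25.907| = 28.738 pc.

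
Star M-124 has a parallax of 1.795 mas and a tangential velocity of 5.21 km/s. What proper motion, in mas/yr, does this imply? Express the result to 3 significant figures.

d = 1/p = 1/0.001795″ = 557.1 pc.
μ = v_t / (4.74 d) = 5.21 / (4.74 × 557.1) = 5.21 / 2640.7 = 0.001973 ″/yr = 1.973 mas/yr.

1.97 mas/yr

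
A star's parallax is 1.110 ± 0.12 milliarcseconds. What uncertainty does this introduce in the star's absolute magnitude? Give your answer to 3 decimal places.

M = m − 5 log₁₀ d + 5 = m + 5 log₁₀ p + 5, so ∂M/∂p = 5/(p ln 10).
σ_M = (5/ln 10) · (σ_p/p) = 2.1715 × 0.12/1.110 = 2.1715 × 0.10811 = 0.23476.

σ_M = 0.235 mag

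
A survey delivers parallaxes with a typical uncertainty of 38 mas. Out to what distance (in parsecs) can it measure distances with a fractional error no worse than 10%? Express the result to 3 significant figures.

2.63 pc

σ_d/d = σ_p/p, so the condition is σ_p/p ≤ 0.10, i.e. p ≥ σ_p/0.10.
p_min = 38/0.10 = 380 mas = 0.38 arcsec.
d_max = 1/p_min = 1/0.38 = 2.6316 pc.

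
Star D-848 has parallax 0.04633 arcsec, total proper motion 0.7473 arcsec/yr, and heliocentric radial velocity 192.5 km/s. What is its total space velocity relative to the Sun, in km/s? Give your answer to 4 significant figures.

207.1 km/s

d = 1/p = 1/0.04633″ = 21.584 pc.
v_t = 4.740 μ d = 4.740 × 0.7473 × 21.584 = 76.455 km/s.
v = √(v_r² + v_t²) = √(192.5² + 76.455²) = √42901.6 = 207.13 km/s.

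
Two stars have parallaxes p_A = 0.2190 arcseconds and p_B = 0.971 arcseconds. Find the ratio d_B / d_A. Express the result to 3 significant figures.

Since d = 1/p, d_B/d_A = p_A/p_B.
= 0.2190 / 0.971 = 0.22554.

0.226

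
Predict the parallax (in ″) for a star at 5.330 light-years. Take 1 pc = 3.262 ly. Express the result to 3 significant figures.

d = 5.330 ly ÷ 3.262 = 1.634 pc.
p = 1/d = 1/1.634 = 0.612 arcsec.

0.612 ″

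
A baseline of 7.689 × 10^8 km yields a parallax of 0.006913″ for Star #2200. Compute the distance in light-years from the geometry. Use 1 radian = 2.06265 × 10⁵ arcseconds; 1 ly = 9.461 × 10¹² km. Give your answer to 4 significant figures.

2425 ly

θ = 0.006913″ = 0.006913/206265 = 3.3515 × 10^-8 rad.
d = B/θ = (7.689 × 10^8) / (3.3515 × 10^-8) = 2.2942 × 10^16 km = (2.2942 × 10^16) / (9.461 × 10^12) ly = 2424.9 ly.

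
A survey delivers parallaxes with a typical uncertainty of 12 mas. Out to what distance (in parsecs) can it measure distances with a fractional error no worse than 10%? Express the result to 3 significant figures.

8.33 pc

σ_d/d = σ_p/p, so the condition is σ_p/p ≤ 0.10, i.e. p ≥ σ_p/0.10.
p_min = 12/0.10 = 120 mas = 0.12 arcsec.
d_max = 1/p_min = 1/0.12 = 8.3333 pc.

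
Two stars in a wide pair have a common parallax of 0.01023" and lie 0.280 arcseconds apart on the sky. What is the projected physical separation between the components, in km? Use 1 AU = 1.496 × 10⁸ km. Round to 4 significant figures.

d = 1/p = 1/0.01023″ = 97.752 pc.
At distance d (pc), an angle of θ arcsec spans θ·d AU: s = 0.280 × 97.752 = 27.371 AU.
= 27.371 × 1.496 × 10⁸ km = 4.0947 × 10^9 km.

4.095 × 10^9 km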